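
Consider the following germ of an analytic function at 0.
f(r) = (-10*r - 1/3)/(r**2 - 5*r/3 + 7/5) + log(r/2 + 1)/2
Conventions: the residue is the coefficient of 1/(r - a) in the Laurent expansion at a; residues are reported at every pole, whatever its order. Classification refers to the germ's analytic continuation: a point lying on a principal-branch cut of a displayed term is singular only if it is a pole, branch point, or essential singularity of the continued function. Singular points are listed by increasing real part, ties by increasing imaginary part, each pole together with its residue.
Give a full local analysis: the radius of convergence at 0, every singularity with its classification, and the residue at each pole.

Denominator factor (r**2 - 5*r/3 + 7/5): discriminant -127/45, complex-conjugate roots (5/6) + ((1/30)*sqrt(635))*i and (5/6) - ((1/30)*sqrt(635))*i; poles of order 1, moduli (1/5)*sqrt(35) and (1/5)*sqrt(35).
Branch term (1/2)*log(1 - r/(-2)): its argument vanishes at r = -2, a logarithmic branch point, modulus 2.
The radius of convergence is the smallest modulus among the singular points: (1/5)*sqrt(35).
The branch term is analytic at (5/6) - ((1/30)*sqrt(635))*i and contributes nothing to the residue; only the rational part matters.
The factor r**2 - 5*r/3 + 7/5 splits as (r - a)(r - a') with a = (5/6) - ((1/30)*sqrt(635))*i, a' = (5/6) + ((1/30)*sqrt(635))*i. At the order-1 pole a set g(r) = (r - a)*(rational part) = [-10*r - 1/3] / (r - a').
Simple pole: residue = g(a) at a = (5/6) - ((1/30)*sqrt(635))*i, which is (-5) - ((26/127)*sqrt(635))*i.
The branch term is analytic at (5/6) + ((1/30)*sqrt(635))*i and contributes nothing to the residue; only the rational part matters.
The factor r**2 - 5*r/3 + 7/5 splits as (r - a)(r - a') with a = (5/6) + ((1/30)*sqrt(635))*i, a' = (5/6) - ((1/30)*sqrt(635))*i. At the order-1 pole a set g(r) = (r - a)*(rational part) = [-10*r - 1/3] / (r - a').
Simple pole: residue = g(a) at a = (5/6) + ((1/30)*sqrt(635))*i, which is (-5) + ((26/127)*sqrt(635))*i.
List the singular points by increasing real part (a conjugate pair: the negative imaginary part first).

Radius of convergence at 0: (1/5)*sqrt(35).
At -2: a logarithmic branch point.
At (5/6) - ((1/30)*sqrt(635))*i: a pole of order 1; residue (-5) - ((26/127)*sqrt(635))*i.
At (5/6) + ((1/30)*sqrt(635))*i: a pole of order 1; residue (-5) + ((26/127)*sqrt(635))*i.


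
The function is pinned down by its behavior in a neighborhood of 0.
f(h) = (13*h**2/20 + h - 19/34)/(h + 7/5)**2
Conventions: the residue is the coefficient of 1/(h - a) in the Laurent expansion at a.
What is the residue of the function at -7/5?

At the order-2 pole -7/5 set g(h) = (h - (-7/5))^2*f(h) = 13*h**2/20 + h - 19/34.
Order-2 pole: residue = g'(a); g'(-7/5) = -41/50, so the residue is -41/50.

The residue is -41/50.


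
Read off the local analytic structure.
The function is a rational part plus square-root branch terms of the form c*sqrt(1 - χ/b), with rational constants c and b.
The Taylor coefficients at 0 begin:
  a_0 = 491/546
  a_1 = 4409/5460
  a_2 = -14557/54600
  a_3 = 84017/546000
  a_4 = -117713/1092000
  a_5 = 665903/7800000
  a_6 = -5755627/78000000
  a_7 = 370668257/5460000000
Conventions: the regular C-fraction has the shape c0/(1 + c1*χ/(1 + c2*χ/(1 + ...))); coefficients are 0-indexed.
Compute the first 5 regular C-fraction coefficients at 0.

The regular C-fraction coefficients are [491/546, -4409/4910, 13293384/10824095, 62368293/939271315, 4229359704/9020114935].

Taylor coefficients (read off): a_0 = 491/546, a_1 = 4409/5460, a_2 = -14557/54600, a_3 = 84017/546000, a_4 = -117713/1092000.
c0 = a_0 = 491/546. Peel one level at a time: if S = 1 + c*χ/S' with S'(0) = 1, then c is the χ-coefficient of S and S' = c*χ/(S - 1).
S_1 = c0/f = 1 + (-4409/4910)*χ + (6646692/6027025)*χ^2 + ...; c1 = -4409/4910.
S_2 = c1*χ/(S_1 - 1) = 1 + (13293384/10824095)*χ + (-39631176/485982025)*χ^2 + ...; c2 = 13293384/10824095.
S_3 = c2*χ/(S_2 - 1) = 1 + (62368293/939271315)*χ + (-1412984088/45383911225)*χ^2 + ...; c3 = 62368293/939271315.
S_4 = c3*χ/(S_3 - 1) = 1 + (4229359704/9020114935)*χ + ...; c4 = 4229359704/9020114935.


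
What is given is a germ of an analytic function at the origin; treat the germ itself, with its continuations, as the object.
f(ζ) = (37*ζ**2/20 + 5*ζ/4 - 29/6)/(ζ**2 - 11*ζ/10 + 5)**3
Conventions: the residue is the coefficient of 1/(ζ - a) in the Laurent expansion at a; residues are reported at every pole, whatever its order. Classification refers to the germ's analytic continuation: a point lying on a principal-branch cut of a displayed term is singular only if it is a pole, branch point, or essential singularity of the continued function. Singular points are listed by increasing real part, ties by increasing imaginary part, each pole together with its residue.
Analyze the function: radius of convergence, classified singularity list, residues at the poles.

Denominator factor (ζ**2 - 11*ζ/10 + 5)^3: discriminant -1879/100, complex-conjugate roots (11/20) + ((1/20)*sqrt(1879))*i and (11/20) - ((1/20)*sqrt(1879))*i; poles of order 3, moduli sqrt(5) and sqrt(5).
The radius of convergence is the smallest modulus among the singular points: sqrt(5).
The factor ζ**2 - 11*ζ/10 + 5 splits as (ζ - a)(ζ - a') with a = (11/20) - ((1/20)*sqrt(1879))*i, a' = (11/20) + ((1/20)*sqrt(1879))*i. At the order-3 pole a set g(ζ) = (ζ - a)^3*f(ζ) = [37*ζ**2/20 + 5*ζ/4 - 29/6] / (ζ - a')^3.
Order-3 pole: residue = g''(a)/2; g''((11/20) - ((1/20)*sqrt(1879))*i) = -((827300/6634074439)*sqrt(1879))*i, so the residue is -((413650/6634074439)*sqrt(1879))*i.
The factor ζ**2 - 11*ζ/10 + 5 splits as (ζ - a)(ζ - a') with a = (11/20) + ((1/20)*sqrt(1879))*i, a' = (11/20) - ((1/20)*sqrt(1879))*i. At the order-3 pole a set g(ζ) = (ζ - a)^3*f(ζ) = [37*ζ**2/20 + 5*ζ/4 - 29/6] / (ζ - a')^3.
Order-3 pole: residue = g''(a)/2; g''((11/20) + ((1/20)*sqrt(1879))*i) = ((827300/6634074439)*sqrt(1879))*i, so the residue is ((413650/6634074439)*sqrt(1879))*i.
List the singular points by increasing real part (a conjugate pair: the negative imaginary part first).

Radius of convergence at 0: sqrt(5).
At (11/20) - ((1/20)*sqrt(1879))*i: a pole of order 3; residue -((413650/6634074439)*sqrt(1879))*i.
At (11/20) + ((1/20)*sqrt(1879))*i: a pole of order 3; residue ((413650/6634074439)*sqrt(1879))*i.


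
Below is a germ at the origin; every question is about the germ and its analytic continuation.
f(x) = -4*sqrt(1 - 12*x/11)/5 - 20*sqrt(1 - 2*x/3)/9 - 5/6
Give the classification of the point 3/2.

The point is an algebraic (square-root) branch point.

The term (-20/9)*sqrt(1 - x/(3/2)) has argument 1 - 3/2/(3/2) = 0 at 3/2: a square-root (algebraic, two-sheeted) branch point; the remaining terms are analytic or single-valued there.


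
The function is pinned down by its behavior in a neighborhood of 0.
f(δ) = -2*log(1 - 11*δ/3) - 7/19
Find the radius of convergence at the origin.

The radius of convergence is 3/11.

Branch term (-2)*log(1 - δ/(3/11)): its argument vanishes at δ = 3/11, a logarithmic branch point, modulus 3/11.
The radius of convergence is the smallest modulus among the singular points: 3/11.


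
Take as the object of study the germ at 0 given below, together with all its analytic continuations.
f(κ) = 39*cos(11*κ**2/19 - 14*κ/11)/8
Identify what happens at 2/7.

The point is a regular point.

There is no denominator, hence no pole anywhere.
The factor cos(11*κ**2/19 - 14*κ/11) is entire.
So the germ continues analytically to 2/7.


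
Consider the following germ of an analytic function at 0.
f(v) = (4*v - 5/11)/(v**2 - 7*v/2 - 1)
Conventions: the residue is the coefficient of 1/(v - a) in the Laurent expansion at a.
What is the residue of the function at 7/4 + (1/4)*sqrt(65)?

The factor v**2 - 7*v/2 - 1 splits as (v - a)(v - a') with a = 7/4 + (1/4)*sqrt(65), a' = 7/4 - (1/4)*sqrt(65). At the order-1 pole a set g(v) = (v - a)*f(v) = [4*v - 5/11] / (v - a').
Simple pole: residue = g(a) at a = 7/4 + (1/4)*sqrt(65), which is 2 + (144/715)*sqrt(65).

The residue is 2 + (144/715)*sqrt(65).


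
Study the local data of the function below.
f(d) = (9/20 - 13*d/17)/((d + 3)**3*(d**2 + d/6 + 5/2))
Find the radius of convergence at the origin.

Denominator factor (d + 3)^3: pole of order 3 at -3, modulus 3.
Denominator factor (d**2 + d/6 + 5/2): discriminant -359/36, complex-conjugate roots (-1/12) + ((1/12)*sqrt(359))*i and (-1/12) - ((1/12)*sqrt(359))*i; poles of order 1, moduli (1/2)*sqrt(10) and (1/2)*sqrt(10).
The radius of convergence is the smallest modulus among the singular points: (1/2)*sqrt(10).

The radius of convergence is (1/2)*sqrt(10).


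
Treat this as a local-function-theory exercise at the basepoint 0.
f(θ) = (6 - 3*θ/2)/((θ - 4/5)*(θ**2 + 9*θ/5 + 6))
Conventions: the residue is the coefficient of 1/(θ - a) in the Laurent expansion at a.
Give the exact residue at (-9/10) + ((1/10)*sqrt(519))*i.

The factor θ**2 + 9*θ/5 + 6 splits as (θ - a)(θ - a') with a = (-9/10) + ((1/10)*sqrt(519))*i, a' = (-9/10) - ((1/10)*sqrt(519))*i. At the order-1 pole a set g(θ) = (θ - a)*f(θ) = [(6 - 3*θ/2)/(θ - 4/5)] / (θ - a').
Simple pole: residue = g(a) at a = (-9/10) + ((1/10)*sqrt(519))*i, which is (-30/101) + ((845/34946)*sqrt(519))*i.

The residue is (-30/101) + ((845/34946)*sqrt(519))*i.


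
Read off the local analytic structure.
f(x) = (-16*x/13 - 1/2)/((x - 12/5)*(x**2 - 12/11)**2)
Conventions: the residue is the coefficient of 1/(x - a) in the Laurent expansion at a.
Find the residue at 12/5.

The residue is -6791125/42865056.

At the order-1 pole 12/5 set g(x) = (x - (12/5))*f(x) = (-16*x/13 - 1/2)/(x**2 - 12/11)**2.
Simple pole: residue = g(a) at a = 12/5, which is -6791125/42865056.


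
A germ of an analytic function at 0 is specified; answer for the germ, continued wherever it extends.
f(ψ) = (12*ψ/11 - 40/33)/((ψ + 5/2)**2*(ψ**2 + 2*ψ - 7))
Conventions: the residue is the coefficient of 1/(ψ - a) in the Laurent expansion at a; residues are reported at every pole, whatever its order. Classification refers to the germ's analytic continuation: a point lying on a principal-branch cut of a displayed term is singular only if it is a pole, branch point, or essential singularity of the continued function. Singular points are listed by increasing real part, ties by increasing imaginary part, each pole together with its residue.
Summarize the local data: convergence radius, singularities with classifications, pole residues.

Denominator factor (ψ + 5/2)^2: pole of order 2 at -5/2, modulus 5/2.
Denominator factor (ψ**2 + 2*ψ - 7): discriminant 32, real irrational roots -1 + (2)*sqrt(2) and -1 - (2)*sqrt(2); poles of order 1, moduli -1 + (2)*sqrt(2) and 1 + (2)*sqrt(2).
The radius of convergence is the smallest modulus among the singular points: -1 + (2)*sqrt(2).
The factor ψ**2 + 2*ψ - 7 splits as (ψ - a)(ψ - a') with a = -1 - (2)*sqrt(2), a' = -1 + (2)*sqrt(2). At the order-1 pole a set g(ψ) = (ψ - a)*f(ψ) = [(12*ψ/11 - 40/33)/(ψ + 5/2)**2] / (ψ - a').
Simple pole: residue = g(a) at a = -1 - (2)*sqrt(2), which is 1592/5819 + (3286/17457)*sqrt(2).
At the order-2 pole -5/2 set g(ψ) = (ψ - (-5/2))^2*f(ψ) = (12*ψ/11 - 40/33)/(ψ**2 + 2*ψ - 7).
Order-2 pole: residue = g'(a); g'(-5/2) = -3184/5819, so the residue is -3184/5819.
The factor ψ**2 + 2*ψ - 7 splits as (ψ - a)(ψ - a') with a = -1 + (2)*sqrt(2), a' = -1 - (2)*sqrt(2). At the order-1 pole a set g(ψ) = (ψ - a)*f(ψ) = [(12*ψ/11 - 40/33)/(ψ + 5/2)**2] / (ψ - a').
Simple pole: residue = g(a) at a = -1 + (2)*sqrt(2), which is 1592/5819 - (3286/17457)*sqrt(2).
List the singular points by increasing real part (a conjugate pair: the negative imaginary part first).

Radius of convergence at 0: -1 + (2)*sqrt(2).
At -1 - (2)*sqrt(2): a pole of order 1; residue 1592/5819 + (3286/17457)*sqrt(2).
At -5/2: a pole of order 2; residue -3184/5819.
At -1 + (2)*sqrt(2): a pole of order 1; residue 1592/5819 - (3286/17457)*sqrt(2).


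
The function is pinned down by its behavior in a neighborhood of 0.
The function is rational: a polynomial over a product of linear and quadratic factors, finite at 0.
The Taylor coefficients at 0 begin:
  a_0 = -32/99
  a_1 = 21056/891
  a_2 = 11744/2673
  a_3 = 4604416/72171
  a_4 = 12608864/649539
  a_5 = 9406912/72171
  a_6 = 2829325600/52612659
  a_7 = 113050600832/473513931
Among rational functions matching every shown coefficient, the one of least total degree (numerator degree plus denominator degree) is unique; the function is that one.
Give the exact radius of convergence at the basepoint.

The radius of convergence is -1/24 + (1/24)*sqrt(433).

No rational of total degree below 5 reproduces all 8 coefficients; solving the [1/4] Pade equations on them gives f(u) = (40*u/3 - 2/11)/(u**2 + u/12 - 3/4)**2, whose expansion matches every shown term.
Denominator factor (u**2 + u/12 - 3/4)^2: discriminant 433/144, real irrational roots -1/24 + (1/24)*sqrt(433) and -1/24 - (1/24)*sqrt(433); poles of order 2, moduli -1/24 + (1/24)*sqrt(433) and 1/24 + (1/24)*sqrt(433).
The radius of convergence is the smallest modulus among the singular points: -1/24 + (1/24)*sqrt(433).


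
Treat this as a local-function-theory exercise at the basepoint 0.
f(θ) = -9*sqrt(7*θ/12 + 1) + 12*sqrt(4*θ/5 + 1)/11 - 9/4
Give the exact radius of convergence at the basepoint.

Branch term (-9)*sqrt(1 - θ/(-12/7)): its argument vanishes at θ = -12/7, a square-root branch point, modulus 12/7.
Branch term (12/11)*sqrt(1 - θ/(-5/4)): its argument vanishes at θ = -5/4, a square-root branch point, modulus 5/4.
The radius of convergence is the smallest modulus among the singular points: 5/4.

The radius of convergence is 5/4.


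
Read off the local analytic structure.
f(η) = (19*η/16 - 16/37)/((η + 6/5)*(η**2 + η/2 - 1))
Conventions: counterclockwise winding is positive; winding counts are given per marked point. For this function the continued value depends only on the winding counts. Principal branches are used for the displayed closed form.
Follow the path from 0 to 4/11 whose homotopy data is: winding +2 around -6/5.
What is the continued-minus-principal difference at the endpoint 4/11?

The function is rational, hence single-valued: continuing it around any pole returns the same value, so the difference is 0.

Continued minus principal equals 0.


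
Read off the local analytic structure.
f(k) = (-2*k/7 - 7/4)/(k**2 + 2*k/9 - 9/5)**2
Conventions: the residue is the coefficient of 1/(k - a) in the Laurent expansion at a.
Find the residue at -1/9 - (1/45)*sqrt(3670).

The factor k**2 + 2*k/9 - 9/5 splits as (k - a)(k - a') with a = -1/9 - (1/45)*sqrt(3670), a' = -1/9 + (1/45)*sqrt(3670). At the order-2 pole a set g(k) = (k - a)^2*f(k) = [-2*k/7 - 7/4] / (k - a')^2.
Order-2 pole: residue = g'(a); g'(-1/9 - (1/45)*sqrt(3670)) = -(175365/60340672)*sqrt(3670), so the residue is -(175365/60340672)*sqrt(3670).

The residue is -(175365/60340672)*sqrt(3670).


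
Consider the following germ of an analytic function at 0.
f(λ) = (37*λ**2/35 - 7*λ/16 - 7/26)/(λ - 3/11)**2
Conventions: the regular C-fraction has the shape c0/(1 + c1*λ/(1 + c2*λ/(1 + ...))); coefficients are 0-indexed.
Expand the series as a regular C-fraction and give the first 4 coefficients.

Taylor coefficients (expand at 0): a_0 = -847/234, a_1 = -182105/5616, a_2 = -5730197/32760, a_3 = -1497943337/1769040.
c0 = a_0 = -847/234. Peel one level at a time: if S = 1 + c*λ/S' with S'(0) = 1, then c is the λ-coefficient of S and S' = c*λ/(S - 1).
S_1 = c0/f = 1 + (-215/24)*λ + (4505717/141120)*λ^2 + ...; c1 = -215/24.
S_2 = c1*λ/(S_1 - 1) = 1 + (4505717/1264200)*λ + (74529546001/24971900625)*λ^2 + ...; c2 = 4505717/1264200.
S_3 = c2*λ/(S_2 - 1) = 1 + (-596236368008/712015928925)*λ + ...; c3 = -596236368008/712015928925.

The regular C-fraction coefficients are [-847/234, -215/24, 4505717/1264200, -596236368008/712015928925].


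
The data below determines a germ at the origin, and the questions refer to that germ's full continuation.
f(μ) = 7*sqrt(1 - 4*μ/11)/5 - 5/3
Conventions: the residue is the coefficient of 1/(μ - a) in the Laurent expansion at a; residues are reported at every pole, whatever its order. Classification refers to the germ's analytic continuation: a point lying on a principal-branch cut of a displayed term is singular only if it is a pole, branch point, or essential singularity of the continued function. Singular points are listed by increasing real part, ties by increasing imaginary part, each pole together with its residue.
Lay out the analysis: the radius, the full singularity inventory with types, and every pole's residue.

Radius of convergence at 0: 11/4.
At 11/4: an algebraic (square-root) branch point.

Branch term (7/5)*sqrt(1 - μ/(11/4)): its argument vanishes at μ = 11/4, a square-root branch point, modulus 11/4.
The radius of convergence is the smallest modulus among the singular points: 11/4.


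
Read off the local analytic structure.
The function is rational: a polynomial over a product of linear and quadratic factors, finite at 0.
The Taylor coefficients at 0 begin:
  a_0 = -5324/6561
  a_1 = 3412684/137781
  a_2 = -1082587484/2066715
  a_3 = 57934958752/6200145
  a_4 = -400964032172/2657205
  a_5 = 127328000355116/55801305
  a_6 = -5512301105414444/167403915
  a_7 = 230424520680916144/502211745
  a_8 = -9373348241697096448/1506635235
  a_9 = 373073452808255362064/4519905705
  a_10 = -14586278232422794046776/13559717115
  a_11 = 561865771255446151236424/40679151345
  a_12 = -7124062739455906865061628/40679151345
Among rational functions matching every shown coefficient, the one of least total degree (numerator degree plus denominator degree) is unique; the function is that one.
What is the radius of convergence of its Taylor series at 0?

No rational of total degree below 11 reproduces all 13 coefficients; solving the [2/9] Pade equations on them gives f(ν) = (29*ν**2/15 + 5*ν/7 + 3/2)/((ν - 3/2)**3*(ν**2 + 9*ν + 9/11)**3), whose expansion matches every shown term.
Denominator factor (ν**2 + 9*ν + 9/11)^3: discriminant 855/11, real irrational roots -9/2 + (3/22)*sqrt(1045) and -9/2 - (3/22)*sqrt(1045); poles of order 3, moduli 9/2 - (3/22)*sqrt(1045) and 9/2 + (3/22)*sqrt(1045).
Denominator factor (ν - 3/2)^3: pole of order 3 at 3/2, modulus 3/2.
The radius of convergence is the smallest modulus among the singular points: 9/2 - (3/22)*sqrt(1045).

The radius of convergence is 9/2 - (3/22)*sqrt(1045).


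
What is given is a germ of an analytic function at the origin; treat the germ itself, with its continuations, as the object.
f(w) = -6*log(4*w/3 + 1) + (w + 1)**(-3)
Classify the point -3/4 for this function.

The point is a logarithmic branch point.

The term (-6)*log(1 - w/(-3/4)) has argument 1 - -3/4/(-3/4) = 0 at -3/4: a logarithmic (infinitely-sheeted) branch point; the remaining terms are analytic or single-valued there.


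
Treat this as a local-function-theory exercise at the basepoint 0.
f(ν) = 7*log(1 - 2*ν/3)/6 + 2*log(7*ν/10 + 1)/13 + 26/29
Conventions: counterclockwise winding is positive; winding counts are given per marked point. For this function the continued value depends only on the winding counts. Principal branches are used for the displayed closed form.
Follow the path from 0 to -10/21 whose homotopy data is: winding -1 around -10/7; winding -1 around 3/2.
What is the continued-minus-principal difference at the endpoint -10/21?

The rational part is single-valued and drops out of the difference; each branch term changes only by its own monodromy.
(2/13)*log(1 - ν/(-10/7)): each positive loop around -10/7 adds 2*pi*i to the log, so winding -1 contributes (2/13)*(-1)*2*pi*i = -(4/13)*pi*i.
(7/6)*log(1 - ν/(3/2)): each positive loop around 3/2 adds 2*pi*i to the log, so winding -1 contributes (7/6)*(-1)*2*pi*i = -(7/3)*pi*i.
Summing the contributions at ν = -10/21 gives -(103/39)*pi*i.

Continued minus principal equals -(103/39)*pi*i.


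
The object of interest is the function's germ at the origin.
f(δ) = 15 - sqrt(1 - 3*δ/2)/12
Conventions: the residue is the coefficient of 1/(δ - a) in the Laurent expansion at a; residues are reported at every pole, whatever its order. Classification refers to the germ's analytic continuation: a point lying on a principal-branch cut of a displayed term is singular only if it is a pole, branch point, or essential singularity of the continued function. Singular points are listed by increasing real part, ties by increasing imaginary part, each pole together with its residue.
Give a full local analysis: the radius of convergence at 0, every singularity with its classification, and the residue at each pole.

Radius of convergence at 0: 2/3.
At 2/3: an algebraic (square-root) branch point.

Branch term (-1/12)*sqrt(1 - δ/(2/3)): its argument vanishes at δ = 2/3, a square-root branch point, modulus 2/3.
The radius of convergence is the smallest modulus among the singular points: 2/3.


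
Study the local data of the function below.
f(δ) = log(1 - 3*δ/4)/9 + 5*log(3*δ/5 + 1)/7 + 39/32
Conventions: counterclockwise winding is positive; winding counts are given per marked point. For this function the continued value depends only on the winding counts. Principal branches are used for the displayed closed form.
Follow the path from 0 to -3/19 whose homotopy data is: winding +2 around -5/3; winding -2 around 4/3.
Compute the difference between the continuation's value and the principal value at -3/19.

The rational part is single-valued and drops out of the difference; each branch term changes only by its own monodromy.
(5/7)*log(1 - δ/(-5/3)): each positive loop around -5/3 adds 2*pi*i to the log, so winding +2 contributes (5/7)*(2)*2*pi*i = (20/7)*pi*i.
(1/9)*log(1 - δ/(4/3)): each positive loop around 4/3 adds 2*pi*i to the log, so winding -2 contributes (1/9)*(-2)*2*pi*i = -(4/9)*pi*i.
Summing the contributions at δ = -3/19 gives (152/63)*pi*i.

Continued minus principal equals (152/63)*pi*i.


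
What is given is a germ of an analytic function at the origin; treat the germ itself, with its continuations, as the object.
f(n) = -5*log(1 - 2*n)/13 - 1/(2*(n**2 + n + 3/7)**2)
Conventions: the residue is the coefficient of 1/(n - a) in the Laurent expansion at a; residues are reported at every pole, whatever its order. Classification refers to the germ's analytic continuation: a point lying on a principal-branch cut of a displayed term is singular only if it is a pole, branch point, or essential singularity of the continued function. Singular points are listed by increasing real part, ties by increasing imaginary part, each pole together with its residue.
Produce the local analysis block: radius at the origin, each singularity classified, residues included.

Denominator factor (n**2 + n + 3/7)^2: discriminant -5/7, complex-conjugate roots (-1/2) + ((1/14)*sqrt(35))*i and (-1/2) - ((1/14)*sqrt(35))*i; poles of order 2, moduli (1/7)*sqrt(21) and (1/7)*sqrt(21).
Branch term (-5/13)*log(1 - n/(1/2)): its argument vanishes at n = 1/2, a logarithmic branch point, modulus 1/2.
The radius of convergence is the smallest modulus among the singular points: 1/2.
The branch term is analytic at (-1/2) - ((1/14)*sqrt(35))*i and contributes nothing to the residue; only the rational part matters.
The factor n**2 + n + 3/7 splits as (n - a)(n - a') with a = (-1/2) - ((1/14)*sqrt(35))*i, a' = (-1/2) + ((1/14)*sqrt(35))*i. At the order-2 pole a set g(n) = (n - a)^2*(rational part) = [-1/2] / (n - a')^2.
Order-2 pole: residue = g'(a); g'((-1/2) - ((1/14)*sqrt(35))*i) = -((7/25)*sqrt(35))*i, so the residue is -((7/25)*sqrt(35))*i.
The branch term is analytic at (-1/2) + ((1/14)*sqrt(35))*i and contributes nothing to the residue; only the rational part matters.
The factor n**2 + n + 3/7 splits as (n - a)(n - a') with a = (-1/2) + ((1/14)*sqrt(35))*i, a' = (-1/2) - ((1/14)*sqrt(35))*i. At the order-2 pole a set g(n) = (n - a)^2*(rational part) = [-1/2] / (n - a')^2.
Order-2 pole: residue = g'(a); g'((-1/2) + ((1/14)*sqrt(35))*i) = ((7/25)*sqrt(35))*i, so the residue is ((7/25)*sqrt(35))*i.
List the singular points by increasing real part (a conjugate pair: the negative imaginary part first).

Radius of convergence at 0: 1/2.
At (-1/2) - ((1/14)*sqrt(35))*i: a pole of order 2; residue -((7/25)*sqrt(35))*i.
At (-1/2) + ((1/14)*sqrt(35))*i: a pole of order 2; residue ((7/25)*sqrt(35))*i.
At 1/2: a logarithmic branch point.


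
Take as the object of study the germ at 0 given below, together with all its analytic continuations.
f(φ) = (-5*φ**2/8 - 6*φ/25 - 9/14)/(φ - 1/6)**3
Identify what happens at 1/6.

The point is a pole of order 3.

The denominator factor φ - 1/6 vanishes at 1/6 and appears to the power 3; the numerator there equals -35291/50400, nonzero, and no other factor vanishes.
Hence a pole whose order is the multiplicity, 3.


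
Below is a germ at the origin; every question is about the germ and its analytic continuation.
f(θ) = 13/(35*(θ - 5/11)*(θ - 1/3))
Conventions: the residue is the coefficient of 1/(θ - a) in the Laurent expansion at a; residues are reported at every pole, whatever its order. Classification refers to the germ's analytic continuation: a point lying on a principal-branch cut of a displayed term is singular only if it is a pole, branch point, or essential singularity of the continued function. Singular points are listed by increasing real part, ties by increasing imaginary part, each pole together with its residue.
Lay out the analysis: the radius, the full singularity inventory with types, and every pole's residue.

Radius of convergence at 0: 1/3.
At 1/3: a pole of order 1; residue -429/140.
At 5/11: a pole of order 1; residue 429/140.

Denominator factor (θ - 1/3): pole of order 1 at 1/3, modulus 1/3.
Denominator factor (θ - 5/11): pole of order 1 at 5/11, modulus 5/11.
The radius of convergence is the smallest modulus among the singular points: 1/3.
At the order-1 pole 1/3 set g(θ) = (θ - (1/3))*f(θ) = 13/(35*(θ - 5/11)).
Simple pole: residue = g(a) at a = 1/3, which is -429/140.
At the order-1 pole 5/11 set g(θ) = (θ - (5/11))*f(θ) = 13/(35*(θ - 1/3)).
Simple pole: residue = g(a) at a = 5/11, which is 429/140.
List the singular points by increasing real part (a conjugate pair: the negative imaginary part first).


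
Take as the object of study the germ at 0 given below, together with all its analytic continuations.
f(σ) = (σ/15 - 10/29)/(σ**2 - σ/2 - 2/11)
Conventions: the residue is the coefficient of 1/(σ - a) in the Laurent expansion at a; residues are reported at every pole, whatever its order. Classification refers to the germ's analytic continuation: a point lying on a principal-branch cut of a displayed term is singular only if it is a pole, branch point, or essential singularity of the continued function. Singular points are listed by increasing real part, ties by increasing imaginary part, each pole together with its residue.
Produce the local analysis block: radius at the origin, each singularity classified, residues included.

Radius of convergence at 0: -1/4 + (1/44)*sqrt(473).
At 1/4 - (1/44)*sqrt(473): a pole of order 1; residue 1/30 + (571/37410)*sqrt(473).
At 1/4 + (1/44)*sqrt(473): a pole of order 1; residue 1/30 - (571/37410)*sqrt(473).

Denominator factor (σ**2 - σ/2 - 2/11): discriminant 43/44, real irrational roots 1/4 + (1/44)*sqrt(473) and 1/4 - (1/44)*sqrt(473); poles of order 1, moduli 1/4 + (1/44)*sqrt(473) and -1/4 + (1/44)*sqrt(473).
The radius of convergence is the smallest modulus among the singular points: -1/4 + (1/44)*sqrt(473).
The factor σ**2 - σ/2 - 2/11 splits as (σ - a)(σ - a') with a = 1/4 - (1/44)*sqrt(473), a' = 1/4 + (1/44)*sqrt(473). At the order-1 pole a set g(σ) = (σ - a)*f(σ) = [σ/15 - 10/29] / (σ - a').
Simple pole: residue = g(a) at a = 1/4 - (1/44)*sqrt(473), which is 1/30 + (571/37410)*sqrt(473).
The factor σ**2 - σ/2 - 2/11 splits as (σ - a)(σ - a') with a = 1/4 + (1/44)*sqrt(473), a' = 1/4 - (1/44)*sqrt(473). At the order-1 pole a set g(σ) = (σ - a)*f(σ) = [σ/15 - 10/29] / (σ - a').
Simple pole: residue = g(a) at a = 1/4 + (1/44)*sqrt(473), which is 1/30 - (571/37410)*sqrt(473).
List the singular points by increasing real part (a conjugate pair: the negative imaginary part first).


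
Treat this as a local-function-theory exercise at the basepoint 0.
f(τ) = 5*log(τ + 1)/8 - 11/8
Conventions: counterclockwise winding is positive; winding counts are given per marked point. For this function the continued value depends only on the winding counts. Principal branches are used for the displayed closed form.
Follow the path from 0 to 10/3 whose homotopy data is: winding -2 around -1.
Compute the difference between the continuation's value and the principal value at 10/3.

The rational part is single-valued and drops out of the difference; each branch term changes only by its own monodromy.
(5/8)*log(1 - τ/(-1)): each positive loop around -1 adds 2*pi*i to the log, so winding -2 contributes (5/8)*(-2)*2*pi*i = -(5/2)*pi*i.
Summing the contributions at τ = 10/3 gives -(5/2)*pi*i.

Continued minus principal equals -(5/2)*pi*i.


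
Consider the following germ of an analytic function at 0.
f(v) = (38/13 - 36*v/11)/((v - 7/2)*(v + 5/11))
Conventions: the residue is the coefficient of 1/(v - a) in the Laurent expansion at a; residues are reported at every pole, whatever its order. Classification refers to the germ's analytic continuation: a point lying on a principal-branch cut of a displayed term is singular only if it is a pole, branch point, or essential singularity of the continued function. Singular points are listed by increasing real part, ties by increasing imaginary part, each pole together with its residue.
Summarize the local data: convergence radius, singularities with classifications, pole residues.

Radius of convergence at 0: 5/11.
At -5/11: a pole of order 1; residue -13876/12441.
At 7/2: a pole of order 1; residue -2440/1131.

Denominator factor (v + 5/11): pole of order 1 at -5/11, modulus 5/11.
Denominator factor (v - 7/2): pole of order 1 at 7/2, modulus 7/2.
The radius of convergence is the smallest modulus among the singular points: 5/11.
At the order-1 pole -5/11 set g(v) = (v - (-5/11))*f(v) = (38/13 - 36*v/11)/(v - 7/2).
Simple pole: residue = g(a) at a = -5/11, which is -13876/12441.
At the order-1 pole 7/2 set g(v) = (v - (7/2))*f(v) = (38/13 - 36*v/11)/(v + 5/11).
Simple pole: residue = g(a) at a = 7/2, which is -2440/1131.
List the singular points by increasing real part (a conjugate pair: the negative imaginary part first).


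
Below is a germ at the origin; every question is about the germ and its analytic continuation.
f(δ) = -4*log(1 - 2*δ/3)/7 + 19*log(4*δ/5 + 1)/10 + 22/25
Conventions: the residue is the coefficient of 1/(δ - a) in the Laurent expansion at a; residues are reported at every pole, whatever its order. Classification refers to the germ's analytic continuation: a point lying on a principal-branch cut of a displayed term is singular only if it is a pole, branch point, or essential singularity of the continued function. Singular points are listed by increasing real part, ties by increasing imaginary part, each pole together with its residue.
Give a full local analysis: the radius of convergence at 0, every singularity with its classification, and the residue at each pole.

Branch term (-4/7)*log(1 - δ/(3/2)): its argument vanishes at δ = 3/2, a logarithmic branch point, modulus 3/2.
Branch term (19/10)*log(1 - δ/(-5/4)): its argument vanishes at δ = -5/4, a logarithmic branch point, modulus 5/4.
The radius of convergence is the smallest modulus among the singular points: 5/4.
List the singular points by increasing real part (a conjugate pair: the negative imaginary part first).

Radius of convergence at 0: 5/4.
At -5/4: a logarithmic branch point.
At 3/2: a logarithmic branch point.


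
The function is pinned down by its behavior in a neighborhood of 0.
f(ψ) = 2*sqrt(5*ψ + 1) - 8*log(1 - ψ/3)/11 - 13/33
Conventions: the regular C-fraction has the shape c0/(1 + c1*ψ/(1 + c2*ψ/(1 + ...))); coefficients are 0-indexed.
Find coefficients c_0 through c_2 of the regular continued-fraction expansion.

The regular C-fraction coefficients are [53/33, -173/53, 489475/110028].

Taylor coefficients (expand at 0): a_0 = 53/33, a_1 = 173/33, a_2 = -2459/396.
c0 = a_0 = 53/33. Peel one level at a time: if S = 1 + c*ψ/S' with S'(0) = 1, then c is the ψ-coefficient of S and S' = c*ψ/(S - 1).
S_1 = c0/f = 1 + (-173/53)*ψ + (489475/33708)*ψ^2 + ...; c1 = -173/53.
S_2 = c1*ψ/(S_1 - 1) = 1 + (489475/110028)*ψ + ...; c2 = 489475/110028.


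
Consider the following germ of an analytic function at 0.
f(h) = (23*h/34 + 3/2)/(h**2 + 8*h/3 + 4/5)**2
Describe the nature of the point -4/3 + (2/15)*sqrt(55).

The point is a pole of order 2.

The denominator factor h**2 + 8*h/3 + 4/5 vanishes at -4/3 + (2/15)*sqrt(55) and appears to the power 2; the numerator there equals 61/102 + (23/255)*sqrt(55), nonzero, and no other factor vanishes.
Hence a pole whose order is the multiplicity, 2.


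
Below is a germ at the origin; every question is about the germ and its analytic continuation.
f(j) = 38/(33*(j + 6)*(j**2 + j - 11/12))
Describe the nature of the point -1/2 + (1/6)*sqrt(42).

The point is a pole of order 1.

The denominator factor j**2 + j - 11/12 vanishes at -1/2 + (1/6)*sqrt(42) and appears to the power 1; the numerator there equals 38/33, nonzero, and no other factor vanishes.
Hence a pole whose order is the multiplicity, 1.


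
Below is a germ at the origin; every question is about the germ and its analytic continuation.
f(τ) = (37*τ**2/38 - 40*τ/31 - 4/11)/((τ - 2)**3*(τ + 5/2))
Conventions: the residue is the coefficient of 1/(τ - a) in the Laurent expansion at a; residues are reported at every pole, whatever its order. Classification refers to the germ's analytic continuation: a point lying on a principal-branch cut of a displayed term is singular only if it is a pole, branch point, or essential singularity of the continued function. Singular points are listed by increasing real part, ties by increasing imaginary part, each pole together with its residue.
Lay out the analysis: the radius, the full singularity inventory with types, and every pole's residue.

Denominator factor (τ + 5/2): pole of order 1 at -5/2, modulus 5/2.
Denominator factor (τ - 2)^3: pole of order 3 at 2, modulus 2.
The radius of convergence is the smallest modulus among the singular points: 2.
At the order-1 pole -5/2 set g(τ) = (τ - (-5/2))*f(τ) = (37*τ**2/38 - 40*τ/31 - 4/11)/(τ - 2)**3.
Simple pole: residue = g(a) at a = -5/2, which is -463777/4723191.
At the order-3 pole 2 set g(τ) = (τ - (2))^3*f(τ) = (37*τ**2/38 - 40*τ/31 - 4/11)/(τ + 5/2).
Order-3 pole: residue = g''(a)/2; g''(2) = 927554/4723191, so the residue is 463777/4723191.
List the singular points by increasing real part (a conjugate pair: the negative imaginary part first).

Radius of convergence at 0: 2.
At -5/2: a pole of order 1; residue -463777/4723191.
At 2: a pole of order 3; residue 463777/4723191.


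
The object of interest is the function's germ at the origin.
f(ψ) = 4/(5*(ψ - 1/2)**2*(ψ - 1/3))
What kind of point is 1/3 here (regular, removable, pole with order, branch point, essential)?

The point is a pole of order 1.

The denominator factor ψ - 1/3 vanishes at 1/3 and appears to the power 1; the numerator there equals 4/5, nonzero, and no other factor vanishes.
Hence a pole whose order is the multiplicity, 1.


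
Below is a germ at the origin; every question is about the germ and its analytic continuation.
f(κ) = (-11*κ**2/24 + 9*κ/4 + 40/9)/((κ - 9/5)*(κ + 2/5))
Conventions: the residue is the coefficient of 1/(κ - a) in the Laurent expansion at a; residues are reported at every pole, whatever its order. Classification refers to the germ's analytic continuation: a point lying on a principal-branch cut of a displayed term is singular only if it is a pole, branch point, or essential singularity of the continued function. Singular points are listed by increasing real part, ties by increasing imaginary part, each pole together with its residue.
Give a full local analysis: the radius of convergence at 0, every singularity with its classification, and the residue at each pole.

Radius of convergence at 0: 2/5.
At -2/5: a pole of order 1; residue -71/45.
At 9/5: a pole of order 1; residue 1147/360.

Denominator factor (κ - 9/5): pole of order 1 at 9/5, modulus 9/5.
Denominator factor (κ + 2/5): pole of order 1 at -2/5, modulus 2/5.
The radius of convergence is the smallest modulus among the singular points: 2/5.
At the order-1 pole -2/5 set g(κ) = (κ - (-2/5))*f(κ) = (-11*κ**2/24 + 9*κ/4 + 40/9)/(κ - 9/5).
Simple pole: residue = g(a) at a = -2/5, which is -71/45.
At the order-1 pole 9/5 set g(κ) = (κ - (9/5))*f(κ) = (-11*κ**2/24 + 9*κ/4 + 40/9)/(κ + 2/5).
Simple pole: residue = g(a) at a = 9/5, which is 1147/360.
List the singular points by increasing real part (a conjugate pair: the negative imaginary part first).


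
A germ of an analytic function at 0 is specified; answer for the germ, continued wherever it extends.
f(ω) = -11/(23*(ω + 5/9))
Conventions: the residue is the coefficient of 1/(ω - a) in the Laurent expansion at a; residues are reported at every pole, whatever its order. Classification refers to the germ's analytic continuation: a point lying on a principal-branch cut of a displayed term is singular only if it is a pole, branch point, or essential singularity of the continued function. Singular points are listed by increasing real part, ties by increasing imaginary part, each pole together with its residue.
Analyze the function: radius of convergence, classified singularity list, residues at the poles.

Radius of convergence at 0: 5/9.
At -5/9: a pole of order 1; residue -11/23.

Denominator factor (ω + 5/9): pole of order 1 at -5/9, modulus 5/9.
The radius of convergence is the smallest modulus among the singular points: 5/9.
At the order-1 pole -5/9 set g(ω) = (ω - (-5/9))*f(ω) = -11/23.
Simple pole: residue = g(a) at a = -5/9, which is -11/23.


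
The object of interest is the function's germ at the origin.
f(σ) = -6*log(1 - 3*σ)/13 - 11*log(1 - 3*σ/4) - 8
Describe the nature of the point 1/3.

The point is a logarithmic branch point.

The term (-6/13)*log(1 - σ/(1/3)) has argument 1 - 1/3/(1/3) = 0 at 1/3: a logarithmic (infinitely-sheeted) branch point; the remaining terms are analytic or single-valued there.


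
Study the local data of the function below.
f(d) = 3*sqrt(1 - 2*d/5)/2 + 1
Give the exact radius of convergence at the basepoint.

Branch term (3/2)*sqrt(1 - d/(5/2)): its argument vanishes at d = 5/2, a square-root branch point, modulus 5/2.
The radius of convergence is the smallest modulus among the singular points: 5/2.

The radius of convergence is 5/2.


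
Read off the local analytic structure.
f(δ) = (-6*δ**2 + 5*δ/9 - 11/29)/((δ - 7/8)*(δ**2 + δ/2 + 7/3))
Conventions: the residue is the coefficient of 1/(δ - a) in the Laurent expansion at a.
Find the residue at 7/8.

The residue is -74950/59073.

At the order-1 pole 7/8 set g(δ) = (δ - (7/8))*f(δ) = (-6*δ**2 + 5*δ/9 - 11/29)/(δ**2 + δ/2 + 7/3).
Simple pole: residue = g(a) at a = 7/8, which is -74950/59073.


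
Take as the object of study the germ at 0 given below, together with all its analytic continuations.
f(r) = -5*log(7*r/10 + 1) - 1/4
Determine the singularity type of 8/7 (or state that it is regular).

The point is a regular point.

There is no denominator, hence no pole anywhere.
Branch term log(1 - r/(-10/7)): argument at 8/7 is 9/5, nonzero, so 8/7 is not its branch point (a point on a principal cut is still regular for the continued germ).
So the germ continues analytically to 8/7.


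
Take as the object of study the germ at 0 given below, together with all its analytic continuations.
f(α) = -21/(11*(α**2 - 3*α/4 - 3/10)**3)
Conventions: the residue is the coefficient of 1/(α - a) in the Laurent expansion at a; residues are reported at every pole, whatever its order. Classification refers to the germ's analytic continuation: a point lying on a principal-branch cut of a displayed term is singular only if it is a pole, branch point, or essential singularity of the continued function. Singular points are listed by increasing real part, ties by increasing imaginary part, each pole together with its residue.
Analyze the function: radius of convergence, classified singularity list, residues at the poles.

Denominator factor (α**2 - 3*α/4 - 3/10)^3: discriminant 141/80, real irrational roots 3/8 + (1/40)*sqrt(705) and 3/8 - (1/40)*sqrt(705); poles of order 3, moduli 3/8 + (1/40)*sqrt(705) and -3/8 + (1/40)*sqrt(705).
The radius of convergence is the smallest modulus among the singular points: -3/8 + (1/40)*sqrt(705).
The factor α**2 - 3*α/4 - 3/10 splits as (α - a)(α - a') with a = 3/8 - (1/40)*sqrt(705), a' = 3/8 + (1/40)*sqrt(705). At the order-3 pole a set g(α) = (α - a)^3*f(α) = [-21/11] / (α - a')^3.
Order-3 pole: residue = g''(a)/2; g''(3/8 - (1/40)*sqrt(705)) = (716800/3426159)*sqrt(705), so the residue is (358400/3426159)*sqrt(705).
The factor α**2 - 3*α/4 - 3/10 splits as (α - a)(α - a') with a = 3/8 + (1/40)*sqrt(705), a' = 3/8 - (1/40)*sqrt(705). At the order-3 pole a set g(α) = (α - a)^3*f(α) = [-21/11] / (α - a')^3.
Order-3 pole: residue = g''(a)/2; g''(3/8 + (1/40)*sqrt(705)) = -(716800/3426159)*sqrt(705), so the residue is -(358400/3426159)*sqrt(705).
List the singular points by increasing real part (a conjugate pair: the negative imaginary part first).

Radius of convergence at 0: -3/8 + (1/40)*sqrt(705).
At 3/8 - (1/40)*sqrt(705): a pole of order 3; residue (358400/3426159)*sqrt(705).
At 3/8 + (1/40)*sqrt(705): a pole of order 3; residue -(358400/3426159)*sqrt(705).
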